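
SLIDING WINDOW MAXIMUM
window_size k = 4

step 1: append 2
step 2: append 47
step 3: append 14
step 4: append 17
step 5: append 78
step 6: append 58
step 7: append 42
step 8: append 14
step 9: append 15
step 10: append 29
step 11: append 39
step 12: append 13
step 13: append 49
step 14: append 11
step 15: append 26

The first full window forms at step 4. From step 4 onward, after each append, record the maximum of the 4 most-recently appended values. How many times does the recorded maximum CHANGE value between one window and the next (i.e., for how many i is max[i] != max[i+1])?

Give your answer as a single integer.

step 1: append 2 -> window=[2] (not full yet)
step 2: append 47 -> window=[2, 47] (not full yet)
step 3: append 14 -> window=[2, 47, 14] (not full yet)
step 4: append 17 -> window=[2, 47, 14, 17] -> max=47
step 5: append 78 -> window=[47, 14, 17, 78] -> max=78
step 6: append 58 -> window=[14, 17, 78, 58] -> max=78
step 7: append 42 -> window=[17, 78, 58, 42] -> max=78
step 8: append 14 -> window=[78, 58, 42, 14] -> max=78
step 9: append 15 -> window=[58, 42, 14, 15] -> max=58
step 10: append 29 -> window=[42, 14, 15, 29] -> max=42
step 11: append 39 -> window=[14, 15, 29, 39] -> max=39
step 12: append 13 -> window=[15, 29, 39, 13] -> max=39
step 13: append 49 -> window=[29, 39, 13, 49] -> max=49
step 14: append 11 -> window=[39, 13, 49, 11] -> max=49
step 15: append 26 -> window=[13, 49, 11, 26] -> max=49
Recorded maximums: 47 78 78 78 78 58 42 39 39 49 49 49
Changes between consecutive maximums: 5

Answer: 5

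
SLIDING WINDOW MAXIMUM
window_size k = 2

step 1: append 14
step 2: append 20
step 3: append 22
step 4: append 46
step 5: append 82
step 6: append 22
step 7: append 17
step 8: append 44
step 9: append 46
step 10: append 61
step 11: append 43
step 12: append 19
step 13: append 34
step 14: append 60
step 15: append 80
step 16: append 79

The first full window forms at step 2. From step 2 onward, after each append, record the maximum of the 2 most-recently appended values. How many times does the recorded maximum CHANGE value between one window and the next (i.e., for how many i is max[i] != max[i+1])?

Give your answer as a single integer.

step 1: append 14 -> window=[14] (not full yet)
step 2: append 20 -> window=[14, 20] -> max=20
step 3: append 22 -> window=[20, 22] -> max=22
step 4: append 46 -> window=[22, 46] -> max=46
step 5: append 82 -> window=[46, 82] -> max=82
step 6: append 22 -> window=[82, 22] -> max=82
step 7: append 17 -> window=[22, 17] -> max=22
step 8: append 44 -> window=[17, 44] -> max=44
step 9: append 46 -> window=[44, 46] -> max=46
step 10: append 61 -> window=[46, 61] -> max=61
step 11: append 43 -> window=[61, 43] -> max=61
step 12: append 19 -> window=[43, 19] -> max=43
step 13: append 34 -> window=[19, 34] -> max=34
step 14: append 60 -> window=[34, 60] -> max=60
step 15: append 80 -> window=[60, 80] -> max=80
step 16: append 79 -> window=[80, 79] -> max=80
Recorded maximums: 20 22 46 82 82 22 44 46 61 61 43 34 60 80 80
Changes between consecutive maximums: 11

Answer: 11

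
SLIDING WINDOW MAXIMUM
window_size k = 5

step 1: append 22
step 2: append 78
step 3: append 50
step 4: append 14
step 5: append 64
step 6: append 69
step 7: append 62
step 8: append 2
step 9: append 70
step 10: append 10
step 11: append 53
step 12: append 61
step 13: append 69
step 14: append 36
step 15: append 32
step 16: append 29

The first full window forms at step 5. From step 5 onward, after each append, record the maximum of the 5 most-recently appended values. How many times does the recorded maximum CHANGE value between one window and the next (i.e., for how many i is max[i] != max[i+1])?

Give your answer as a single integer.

Answer: 3

Derivation:
step 1: append 22 -> window=[22] (not full yet)
step 2: append 78 -> window=[22, 78] (not full yet)
step 3: append 50 -> window=[22, 78, 50] (not full yet)
step 4: append 14 -> window=[22, 78, 50, 14] (not full yet)
step 5: append 64 -> window=[22, 78, 50, 14, 64] -> max=78
step 6: append 69 -> window=[78, 50, 14, 64, 69] -> max=78
step 7: append 62 -> window=[50, 14, 64, 69, 62] -> max=69
step 8: append 2 -> window=[14, 64, 69, 62, 2] -> max=69
step 9: append 70 -> window=[64, 69, 62, 2, 70] -> max=70
step 10: append 10 -> window=[69, 62, 2, 70, 10] -> max=70
step 11: append 53 -> window=[62, 2, 70, 10, 53] -> max=70
step 12: append 61 -> window=[2, 70, 10, 53, 61] -> max=70
step 13: append 69 -> window=[70, 10, 53, 61, 69] -> max=70
step 14: append 36 -> window=[10, 53, 61, 69, 36] -> max=69
step 15: append 32 -> window=[53, 61, 69, 36, 32] -> max=69
step 16: append 29 -> window=[61, 69, 36, 32, 29] -> max=69
Recorded maximums: 78 78 69 69 70 70 70 70 70 69 69 69
Changes between consecutive maximums: 3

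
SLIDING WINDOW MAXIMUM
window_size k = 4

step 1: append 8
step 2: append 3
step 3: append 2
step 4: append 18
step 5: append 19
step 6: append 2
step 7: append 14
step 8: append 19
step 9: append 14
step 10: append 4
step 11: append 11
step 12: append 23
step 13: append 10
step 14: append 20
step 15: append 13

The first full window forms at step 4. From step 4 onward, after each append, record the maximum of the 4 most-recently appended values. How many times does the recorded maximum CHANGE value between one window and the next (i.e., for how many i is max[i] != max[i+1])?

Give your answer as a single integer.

step 1: append 8 -> window=[8] (not full yet)
step 2: append 3 -> window=[8, 3] (not full yet)
step 3: append 2 -> window=[8, 3, 2] (not full yet)
step 4: append 18 -> window=[8, 3, 2, 18] -> max=18
step 5: append 19 -> window=[3, 2, 18, 19] -> max=19
step 6: append 2 -> window=[2, 18, 19, 2] -> max=19
step 7: append 14 -> window=[18, 19, 2, 14] -> max=19
step 8: append 19 -> window=[19, 2, 14, 19] -> max=19
step 9: append 14 -> window=[2, 14, 19, 14] -> max=19
step 10: append 4 -> window=[14, 19, 14, 4] -> max=19
step 11: append 11 -> window=[19, 14, 4, 11] -> max=19
step 12: append 23 -> window=[14, 4, 11, 23] -> max=23
step 13: append 10 -> window=[4, 11, 23, 10] -> max=23
step 14: append 20 -> window=[11, 23, 10, 20] -> max=23
step 15: append 13 -> window=[23, 10, 20, 13] -> max=23
Recorded maximums: 18 19 19 19 19 19 19 19 23 23 23 23
Changes between consecutive maximums: 2

Answer: 2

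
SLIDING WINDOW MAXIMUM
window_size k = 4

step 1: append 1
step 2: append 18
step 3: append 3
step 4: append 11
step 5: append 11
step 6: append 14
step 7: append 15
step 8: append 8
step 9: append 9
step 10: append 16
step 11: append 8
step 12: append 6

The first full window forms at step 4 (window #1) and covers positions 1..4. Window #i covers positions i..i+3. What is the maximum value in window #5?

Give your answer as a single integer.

Answer: 15

Derivation:
step 1: append 1 -> window=[1] (not full yet)
step 2: append 18 -> window=[1, 18] (not full yet)
step 3: append 3 -> window=[1, 18, 3] (not full yet)
step 4: append 11 -> window=[1, 18, 3, 11] -> max=18
step 5: append 11 -> window=[18, 3, 11, 11] -> max=18
step 6: append 14 -> window=[3, 11, 11, 14] -> max=14
step 7: append 15 -> window=[11, 11, 14, 15] -> max=15
step 8: append 8 -> window=[11, 14, 15, 8] -> max=15
Window #5 max = 15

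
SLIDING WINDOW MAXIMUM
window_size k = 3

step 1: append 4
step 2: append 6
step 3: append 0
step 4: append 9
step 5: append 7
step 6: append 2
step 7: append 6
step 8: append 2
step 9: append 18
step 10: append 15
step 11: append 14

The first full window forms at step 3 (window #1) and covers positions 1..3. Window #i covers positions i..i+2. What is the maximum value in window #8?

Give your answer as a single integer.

step 1: append 4 -> window=[4] (not full yet)
step 2: append 6 -> window=[4, 6] (not full yet)
step 3: append 0 -> window=[4, 6, 0] -> max=6
step 4: append 9 -> window=[6, 0, 9] -> max=9
step 5: append 7 -> window=[0, 9, 7] -> max=9
step 6: append 2 -> window=[9, 7, 2] -> max=9
step 7: append 6 -> window=[7, 2, 6] -> max=7
step 8: append 2 -> window=[2, 6, 2] -> max=6
step 9: append 18 -> window=[6, 2, 18] -> max=18
step 10: append 15 -> window=[2, 18, 15] -> max=18
Window #8 max = 18

Answer: 18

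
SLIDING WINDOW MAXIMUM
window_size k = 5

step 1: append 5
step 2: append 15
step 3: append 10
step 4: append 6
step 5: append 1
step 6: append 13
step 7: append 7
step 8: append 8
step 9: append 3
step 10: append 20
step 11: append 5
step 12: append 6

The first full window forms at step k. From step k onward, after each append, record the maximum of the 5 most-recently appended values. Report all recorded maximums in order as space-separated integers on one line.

Answer: 15 15 13 13 13 20 20 20

Derivation:
step 1: append 5 -> window=[5] (not full yet)
step 2: append 15 -> window=[5, 15] (not full yet)
step 3: append 10 -> window=[5, 15, 10] (not full yet)
step 4: append 6 -> window=[5, 15, 10, 6] (not full yet)
step 5: append 1 -> window=[5, 15, 10, 6, 1] -> max=15
step 6: append 13 -> window=[15, 10, 6, 1, 13] -> max=15
step 7: append 7 -> window=[10, 6, 1, 13, 7] -> max=13
step 8: append 8 -> window=[6, 1, 13, 7, 8] -> max=13
step 9: append 3 -> window=[1, 13, 7, 8, 3] -> max=13
step 10: append 20 -> window=[13, 7, 8, 3, 20] -> max=20
step 11: append 5 -> window=[7, 8, 3, 20, 5] -> max=20
step 12: append 6 -> window=[8, 3, 20, 5, 6] -> max=20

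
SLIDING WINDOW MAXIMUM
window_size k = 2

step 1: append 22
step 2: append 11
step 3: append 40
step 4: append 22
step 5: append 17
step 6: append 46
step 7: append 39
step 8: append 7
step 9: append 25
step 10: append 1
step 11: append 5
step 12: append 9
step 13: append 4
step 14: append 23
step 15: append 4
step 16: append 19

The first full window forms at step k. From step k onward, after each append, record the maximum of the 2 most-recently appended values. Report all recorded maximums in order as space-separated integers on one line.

Answer: 22 40 40 22 46 46 39 25 25 5 9 9 23 23 19

Derivation:
step 1: append 22 -> window=[22] (not full yet)
step 2: append 11 -> window=[22, 11] -> max=22
step 3: append 40 -> window=[11, 40] -> max=40
step 4: append 22 -> window=[40, 22] -> max=40
step 5: append 17 -> window=[22, 17] -> max=22
step 6: append 46 -> window=[17, 46] -> max=46
step 7: append 39 -> window=[46, 39] -> max=46
step 8: append 7 -> window=[39, 7] -> max=39
step 9: append 25 -> window=[7, 25] -> max=25
step 10: append 1 -> window=[25, 1] -> max=25
step 11: append 5 -> window=[1, 5] -> max=5
step 12: append 9 -> window=[5, 9] -> max=9
step 13: append 4 -> window=[9, 4] -> max=9
step 14: append 23 -> window=[4, 23] -> max=23
step 15: append 4 -> window=[23, 4] -> max=23
step 16: append 19 -> window=[4, 19] -> max=19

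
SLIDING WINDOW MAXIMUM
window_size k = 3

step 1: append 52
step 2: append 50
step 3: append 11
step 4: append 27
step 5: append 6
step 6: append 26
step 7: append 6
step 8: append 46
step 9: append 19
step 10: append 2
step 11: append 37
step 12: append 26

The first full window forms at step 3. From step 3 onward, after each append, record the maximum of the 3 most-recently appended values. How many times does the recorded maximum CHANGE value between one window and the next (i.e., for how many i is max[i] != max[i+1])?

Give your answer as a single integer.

Answer: 5

Derivation:
step 1: append 52 -> window=[52] (not full yet)
step 2: append 50 -> window=[52, 50] (not full yet)
step 3: append 11 -> window=[52, 50, 11] -> max=52
step 4: append 27 -> window=[50, 11, 27] -> max=50
step 5: append 6 -> window=[11, 27, 6] -> max=27
step 6: append 26 -> window=[27, 6, 26] -> max=27
step 7: append 6 -> window=[6, 26, 6] -> max=26
step 8: append 46 -> window=[26, 6, 46] -> max=46
step 9: append 19 -> window=[6, 46, 19] -> max=46
step 10: append 2 -> window=[46, 19, 2] -> max=46
step 11: append 37 -> window=[19, 2, 37] -> max=37
step 12: append 26 -> window=[2, 37, 26] -> max=37
Recorded maximums: 52 50 27 27 26 46 46 46 37 37
Changes between consecutive maximums: 5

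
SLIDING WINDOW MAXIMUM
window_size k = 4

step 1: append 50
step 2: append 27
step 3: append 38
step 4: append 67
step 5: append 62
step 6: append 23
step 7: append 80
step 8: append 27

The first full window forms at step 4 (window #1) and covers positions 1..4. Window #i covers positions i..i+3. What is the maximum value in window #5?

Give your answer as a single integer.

Answer: 80

Derivation:
step 1: append 50 -> window=[50] (not full yet)
step 2: append 27 -> window=[50, 27] (not full yet)
step 3: append 38 -> window=[50, 27, 38] (not full yet)
step 4: append 67 -> window=[50, 27, 38, 67] -> max=67
step 5: append 62 -> window=[27, 38, 67, 62] -> max=67
step 6: append 23 -> window=[38, 67, 62, 23] -> max=67
step 7: append 80 -> window=[67, 62, 23, 80] -> max=80
step 8: append 27 -> window=[62, 23, 80, 27] -> max=80
Window #5 max = 80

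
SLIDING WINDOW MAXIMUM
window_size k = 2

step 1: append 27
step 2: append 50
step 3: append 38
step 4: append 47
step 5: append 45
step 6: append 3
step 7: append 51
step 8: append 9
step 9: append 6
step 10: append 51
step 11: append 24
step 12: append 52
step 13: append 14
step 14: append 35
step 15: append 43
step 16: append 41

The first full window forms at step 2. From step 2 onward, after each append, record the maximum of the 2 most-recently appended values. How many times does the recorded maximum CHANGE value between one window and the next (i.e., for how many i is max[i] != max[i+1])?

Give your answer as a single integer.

step 1: append 27 -> window=[27] (not full yet)
step 2: append 50 -> window=[27, 50] -> max=50
step 3: append 38 -> window=[50, 38] -> max=50
step 4: append 47 -> window=[38, 47] -> max=47
step 5: append 45 -> window=[47, 45] -> max=47
step 6: append 3 -> window=[45, 3] -> max=45
step 7: append 51 -> window=[3, 51] -> max=51
step 8: append 9 -> window=[51, 9] -> max=51
step 9: append 6 -> window=[9, 6] -> max=9
step 10: append 51 -> window=[6, 51] -> max=51
step 11: append 24 -> window=[51, 24] -> max=51
step 12: append 52 -> window=[24, 52] -> max=52
step 13: append 14 -> window=[52, 14] -> max=52
step 14: append 35 -> window=[14, 35] -> max=35
step 15: append 43 -> window=[35, 43] -> max=43
step 16: append 41 -> window=[43, 41] -> max=43
Recorded maximums: 50 50 47 47 45 51 51 9 51 51 52 52 35 43 43
Changes between consecutive maximums: 8

Answer: 8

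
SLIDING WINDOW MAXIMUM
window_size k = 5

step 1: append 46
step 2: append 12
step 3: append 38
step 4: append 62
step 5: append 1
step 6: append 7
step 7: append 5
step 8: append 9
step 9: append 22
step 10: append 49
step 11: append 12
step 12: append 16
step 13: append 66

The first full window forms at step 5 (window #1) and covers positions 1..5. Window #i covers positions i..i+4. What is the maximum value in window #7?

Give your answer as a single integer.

step 1: append 46 -> window=[46] (not full yet)
step 2: append 12 -> window=[46, 12] (not full yet)
step 3: append 38 -> window=[46, 12, 38] (not full yet)
step 4: append 62 -> window=[46, 12, 38, 62] (not full yet)
step 5: append 1 -> window=[46, 12, 38, 62, 1] -> max=62
step 6: append 7 -> window=[12, 38, 62, 1, 7] -> max=62
step 7: append 5 -> window=[38, 62, 1, 7, 5] -> max=62
step 8: append 9 -> window=[62, 1, 7, 5, 9] -> max=62
step 9: append 22 -> window=[1, 7, 5, 9, 22] -> max=22
step 10: append 49 -> window=[7, 5, 9, 22, 49] -> max=49
step 11: append 12 -> window=[5, 9, 22, 49, 12] -> max=49
Window #7 max = 49

Answer: 49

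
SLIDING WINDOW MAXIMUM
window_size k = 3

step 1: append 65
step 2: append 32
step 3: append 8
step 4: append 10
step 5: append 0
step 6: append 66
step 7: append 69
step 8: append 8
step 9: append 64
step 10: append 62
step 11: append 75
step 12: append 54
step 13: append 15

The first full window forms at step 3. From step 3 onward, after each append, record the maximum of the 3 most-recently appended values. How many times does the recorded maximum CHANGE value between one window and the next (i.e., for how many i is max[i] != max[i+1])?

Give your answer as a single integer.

Answer: 6

Derivation:
step 1: append 65 -> window=[65] (not full yet)
step 2: append 32 -> window=[65, 32] (not full yet)
step 3: append 8 -> window=[65, 32, 8] -> max=65
step 4: append 10 -> window=[32, 8, 10] -> max=32
step 5: append 0 -> window=[8, 10, 0] -> max=10
step 6: append 66 -> window=[10, 0, 66] -> max=66
step 7: append 69 -> window=[0, 66, 69] -> max=69
step 8: append 8 -> window=[66, 69, 8] -> max=69
step 9: append 64 -> window=[69, 8, 64] -> max=69
step 10: append 62 -> window=[8, 64, 62] -> max=64
step 11: append 75 -> window=[64, 62, 75] -> max=75
step 12: append 54 -> window=[62, 75, 54] -> max=75
step 13: append 15 -> window=[75, 54, 15] -> max=75
Recorded maximums: 65 32 10 66 69 69 69 64 75 75 75
Changes between consecutive maximums: 6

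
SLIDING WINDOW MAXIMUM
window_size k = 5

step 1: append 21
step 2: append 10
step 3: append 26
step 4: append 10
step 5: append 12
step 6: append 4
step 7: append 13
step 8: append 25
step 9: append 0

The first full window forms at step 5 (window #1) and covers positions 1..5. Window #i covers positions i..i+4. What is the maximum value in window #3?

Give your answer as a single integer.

Answer: 26

Derivation:
step 1: append 21 -> window=[21] (not full yet)
step 2: append 10 -> window=[21, 10] (not full yet)
step 3: append 26 -> window=[21, 10, 26] (not full yet)
step 4: append 10 -> window=[21, 10, 26, 10] (not full yet)
step 5: append 12 -> window=[21, 10, 26, 10, 12] -> max=26
step 6: append 4 -> window=[10, 26, 10, 12, 4] -> max=26
step 7: append 13 -> window=[26, 10, 12, 4, 13] -> max=26
Window #3 max = 26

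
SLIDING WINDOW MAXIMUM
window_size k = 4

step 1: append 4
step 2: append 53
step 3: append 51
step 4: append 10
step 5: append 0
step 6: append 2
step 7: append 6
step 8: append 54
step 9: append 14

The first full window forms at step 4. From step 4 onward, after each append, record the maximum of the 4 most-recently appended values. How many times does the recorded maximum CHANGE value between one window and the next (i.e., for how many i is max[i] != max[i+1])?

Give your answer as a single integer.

step 1: append 4 -> window=[4] (not full yet)
step 2: append 53 -> window=[4, 53] (not full yet)
step 3: append 51 -> window=[4, 53, 51] (not full yet)
step 4: append 10 -> window=[4, 53, 51, 10] -> max=53
step 5: append 0 -> window=[53, 51, 10, 0] -> max=53
step 6: append 2 -> window=[51, 10, 0, 2] -> max=51
step 7: append 6 -> window=[10, 0, 2, 6] -> max=10
step 8: append 54 -> window=[0, 2, 6, 54] -> max=54
step 9: append 14 -> window=[2, 6, 54, 14] -> max=54
Recorded maximums: 53 53 51 10 54 54
Changes between consecutive maximums: 3

Answer: 3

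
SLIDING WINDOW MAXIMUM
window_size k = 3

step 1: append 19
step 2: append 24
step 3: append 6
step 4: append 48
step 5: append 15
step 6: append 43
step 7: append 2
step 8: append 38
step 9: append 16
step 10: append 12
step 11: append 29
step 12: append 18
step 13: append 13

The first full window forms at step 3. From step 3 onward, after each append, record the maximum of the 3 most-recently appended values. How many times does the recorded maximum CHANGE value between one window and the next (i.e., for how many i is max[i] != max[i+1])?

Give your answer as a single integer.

step 1: append 19 -> window=[19] (not full yet)
step 2: append 24 -> window=[19, 24] (not full yet)
step 3: append 6 -> window=[19, 24, 6] -> max=24
step 4: append 48 -> window=[24, 6, 48] -> max=48
step 5: append 15 -> window=[6, 48, 15] -> max=48
step 6: append 43 -> window=[48, 15, 43] -> max=48
step 7: append 2 -> window=[15, 43, 2] -> max=43
step 8: append 38 -> window=[43, 2, 38] -> max=43
step 9: append 16 -> window=[2, 38, 16] -> max=38
step 10: append 12 -> window=[38, 16, 12] -> max=38
step 11: append 29 -> window=[16, 12, 29] -> max=29
step 12: append 18 -> window=[12, 29, 18] -> max=29
step 13: append 13 -> window=[29, 18, 13] -> max=29
Recorded maximums: 24 48 48 48 43 43 38 38 29 29 29
Changes between consecutive maximums: 4

Answer: 4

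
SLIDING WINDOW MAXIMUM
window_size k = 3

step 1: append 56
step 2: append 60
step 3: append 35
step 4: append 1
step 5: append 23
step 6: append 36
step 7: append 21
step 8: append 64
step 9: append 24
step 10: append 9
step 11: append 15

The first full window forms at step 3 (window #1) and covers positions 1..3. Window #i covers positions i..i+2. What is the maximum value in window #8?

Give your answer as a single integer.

step 1: append 56 -> window=[56] (not full yet)
step 2: append 60 -> window=[56, 60] (not full yet)
step 3: append 35 -> window=[56, 60, 35] -> max=60
step 4: append 1 -> window=[60, 35, 1] -> max=60
step 5: append 23 -> window=[35, 1, 23] -> max=35
step 6: append 36 -> window=[1, 23, 36] -> max=36
step 7: append 21 -> window=[23, 36, 21] -> max=36
step 8: append 64 -> window=[36, 21, 64] -> max=64
step 9: append 24 -> window=[21, 64, 24] -> max=64
step 10: append 9 -> window=[64, 24, 9] -> max=64
Window #8 max = 64

Answer: 64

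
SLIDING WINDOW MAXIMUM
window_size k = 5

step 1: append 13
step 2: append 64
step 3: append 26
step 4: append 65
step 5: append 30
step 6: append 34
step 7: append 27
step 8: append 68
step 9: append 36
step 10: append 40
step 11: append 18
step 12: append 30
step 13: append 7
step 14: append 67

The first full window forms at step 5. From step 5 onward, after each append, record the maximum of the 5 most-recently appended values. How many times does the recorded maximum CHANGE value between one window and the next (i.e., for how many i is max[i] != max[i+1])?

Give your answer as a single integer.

Answer: 3

Derivation:
step 1: append 13 -> window=[13] (not full yet)
step 2: append 64 -> window=[13, 64] (not full yet)
step 3: append 26 -> window=[13, 64, 26] (not full yet)
step 4: append 65 -> window=[13, 64, 26, 65] (not full yet)
step 5: append 30 -> window=[13, 64, 26, 65, 30] -> max=65
step 6: append 34 -> window=[64, 26, 65, 30, 34] -> max=65
step 7: append 27 -> window=[26, 65, 30, 34, 27] -> max=65
step 8: append 68 -> window=[65, 30, 34, 27, 68] -> max=68
step 9: append 36 -> window=[30, 34, 27, 68, 36] -> max=68
step 10: append 40 -> window=[34, 27, 68, 36, 40] -> max=68
step 11: append 18 -> window=[27, 68, 36, 40, 18] -> max=68
step 12: append 30 -> window=[68, 36, 40, 18, 30] -> max=68
step 13: append 7 -> window=[36, 40, 18, 30, 7] -> max=40
step 14: append 67 -> window=[40, 18, 30, 7, 67] -> max=67
Recorded maximums: 65 65 65 68 68 68 68 68 40 67
Changes between consecutive maximums: 3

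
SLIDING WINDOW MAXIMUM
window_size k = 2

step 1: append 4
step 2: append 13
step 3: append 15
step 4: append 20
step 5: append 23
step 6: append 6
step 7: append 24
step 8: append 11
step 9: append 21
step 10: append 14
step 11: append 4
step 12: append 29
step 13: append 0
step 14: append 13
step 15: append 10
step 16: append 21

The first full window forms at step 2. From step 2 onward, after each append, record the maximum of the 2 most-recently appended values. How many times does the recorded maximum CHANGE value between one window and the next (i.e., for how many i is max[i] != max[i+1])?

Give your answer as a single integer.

step 1: append 4 -> window=[4] (not full yet)
step 2: append 13 -> window=[4, 13] -> max=13
step 3: append 15 -> window=[13, 15] -> max=15
step 4: append 20 -> window=[15, 20] -> max=20
step 5: append 23 -> window=[20, 23] -> max=23
step 6: append 6 -> window=[23, 6] -> max=23
step 7: append 24 -> window=[6, 24] -> max=24
step 8: append 11 -> window=[24, 11] -> max=24
step 9: append 21 -> window=[11, 21] -> max=21
step 10: append 14 -> window=[21, 14] -> max=21
step 11: append 4 -> window=[14, 4] -> max=14
step 12: append 29 -> window=[4, 29] -> max=29
step 13: append 0 -> window=[29, 0] -> max=29
step 14: append 13 -> window=[0, 13] -> max=13
step 15: append 10 -> window=[13, 10] -> max=13
step 16: append 21 -> window=[10, 21] -> max=21
Recorded maximums: 13 15 20 23 23 24 24 21 21 14 29 29 13 13 21
Changes between consecutive maximums: 9

Answer: 9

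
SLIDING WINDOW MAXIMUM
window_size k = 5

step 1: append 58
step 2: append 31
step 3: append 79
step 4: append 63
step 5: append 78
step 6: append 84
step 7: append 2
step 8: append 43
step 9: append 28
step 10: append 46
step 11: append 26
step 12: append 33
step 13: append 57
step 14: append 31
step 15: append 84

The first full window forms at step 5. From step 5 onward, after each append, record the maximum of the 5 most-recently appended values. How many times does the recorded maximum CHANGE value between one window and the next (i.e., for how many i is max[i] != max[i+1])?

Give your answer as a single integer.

Answer: 4

Derivation:
step 1: append 58 -> window=[58] (not full yet)
step 2: append 31 -> window=[58, 31] (not full yet)
step 3: append 79 -> window=[58, 31, 79] (not full yet)
step 4: append 63 -> window=[58, 31, 79, 63] (not full yet)
step 5: append 78 -> window=[58, 31, 79, 63, 78] -> max=79
step 6: append 84 -> window=[31, 79, 63, 78, 84] -> max=84
step 7: append 2 -> window=[79, 63, 78, 84, 2] -> max=84
step 8: append 43 -> window=[63, 78, 84, 2, 43] -> max=84
step 9: append 28 -> window=[78, 84, 2, 43, 28] -> max=84
step 10: append 46 -> window=[84, 2, 43, 28, 46] -> max=84
step 11: append 26 -> window=[2, 43, 28, 46, 26] -> max=46
step 12: append 33 -> window=[43, 28, 46, 26, 33] -> max=46
step 13: append 57 -> window=[28, 46, 26, 33, 57] -> max=57
step 14: append 31 -> window=[46, 26, 33, 57, 31] -> max=57
step 15: append 84 -> window=[26, 33, 57, 31, 84] -> max=84
Recorded maximums: 79 84 84 84 84 84 46 46 57 57 84
Changes between consecutive maximums: 4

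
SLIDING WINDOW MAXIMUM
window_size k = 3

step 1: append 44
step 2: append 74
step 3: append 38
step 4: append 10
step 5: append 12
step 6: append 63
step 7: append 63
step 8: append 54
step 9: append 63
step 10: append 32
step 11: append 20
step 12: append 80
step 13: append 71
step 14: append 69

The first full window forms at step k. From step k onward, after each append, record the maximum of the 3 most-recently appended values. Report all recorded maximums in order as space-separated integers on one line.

Answer: 74 74 38 63 63 63 63 63 63 80 80 80

Derivation:
step 1: append 44 -> window=[44] (not full yet)
step 2: append 74 -> window=[44, 74] (not full yet)
step 3: append 38 -> window=[44, 74, 38] -> max=74
step 4: append 10 -> window=[74, 38, 10] -> max=74
step 5: append 12 -> window=[38, 10, 12] -> max=38
step 6: append 63 -> window=[10, 12, 63] -> max=63
step 7: append 63 -> window=[12, 63, 63] -> max=63
step 8: append 54 -> window=[63, 63, 54] -> max=63
step 9: append 63 -> window=[63, 54, 63] -> max=63
step 10: append 32 -> window=[54, 63, 32] -> max=63
step 11: append 20 -> window=[63, 32, 20] -> max=63
step 12: append 80 -> window=[32, 20, 80] -> max=80
step 13: append 71 -> window=[20, 80, 71] -> max=80
step 14: append 69 -> window=[80, 71, 69] -> max=80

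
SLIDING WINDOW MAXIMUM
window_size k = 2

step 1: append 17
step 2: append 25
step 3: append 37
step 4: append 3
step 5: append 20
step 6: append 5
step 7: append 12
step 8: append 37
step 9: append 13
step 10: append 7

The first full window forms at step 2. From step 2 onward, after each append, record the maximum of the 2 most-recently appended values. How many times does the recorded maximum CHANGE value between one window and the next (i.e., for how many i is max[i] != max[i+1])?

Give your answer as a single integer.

Answer: 5

Derivation:
step 1: append 17 -> window=[17] (not full yet)
step 2: append 25 -> window=[17, 25] -> max=25
step 3: append 37 -> window=[25, 37] -> max=37
step 4: append 3 -> window=[37, 3] -> max=37
step 5: append 20 -> window=[3, 20] -> max=20
step 6: append 5 -> window=[20, 5] -> max=20
step 7: append 12 -> window=[5, 12] -> max=12
step 8: append 37 -> window=[12, 37] -> max=37
step 9: append 13 -> window=[37, 13] -> max=37
step 10: append 7 -> window=[13, 7] -> max=13
Recorded maximums: 25 37 37 20 20 12 37 37 13
Changes between consecutive maximums: 5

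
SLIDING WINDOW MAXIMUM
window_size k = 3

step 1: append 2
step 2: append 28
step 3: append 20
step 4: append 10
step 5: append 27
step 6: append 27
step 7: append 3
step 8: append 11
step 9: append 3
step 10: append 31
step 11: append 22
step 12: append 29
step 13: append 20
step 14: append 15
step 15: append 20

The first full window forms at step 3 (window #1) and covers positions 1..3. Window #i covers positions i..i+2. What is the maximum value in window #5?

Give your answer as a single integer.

step 1: append 2 -> window=[2] (not full yet)
step 2: append 28 -> window=[2, 28] (not full yet)
step 3: append 20 -> window=[2, 28, 20] -> max=28
step 4: append 10 -> window=[28, 20, 10] -> max=28
step 5: append 27 -> window=[20, 10, 27] -> max=27
step 6: append 27 -> window=[10, 27, 27] -> max=27
step 7: append 3 -> window=[27, 27, 3] -> max=27
Window #5 max = 27

Answer: 27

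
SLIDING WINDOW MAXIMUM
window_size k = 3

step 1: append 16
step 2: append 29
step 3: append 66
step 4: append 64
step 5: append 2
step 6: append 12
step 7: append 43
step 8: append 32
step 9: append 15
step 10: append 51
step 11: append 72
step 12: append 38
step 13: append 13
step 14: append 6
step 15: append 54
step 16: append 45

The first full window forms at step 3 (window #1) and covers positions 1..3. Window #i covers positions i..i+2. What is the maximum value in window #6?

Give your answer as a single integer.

Answer: 43

Derivation:
step 1: append 16 -> window=[16] (not full yet)
step 2: append 29 -> window=[16, 29] (not full yet)
step 3: append 66 -> window=[16, 29, 66] -> max=66
step 4: append 64 -> window=[29, 66, 64] -> max=66
step 5: append 2 -> window=[66, 64, 2] -> max=66
step 6: append 12 -> window=[64, 2, 12] -> max=64
step 7: append 43 -> window=[2, 12, 43] -> max=43
step 8: append 32 -> window=[12, 43, 32] -> max=43
Window #6 max = 43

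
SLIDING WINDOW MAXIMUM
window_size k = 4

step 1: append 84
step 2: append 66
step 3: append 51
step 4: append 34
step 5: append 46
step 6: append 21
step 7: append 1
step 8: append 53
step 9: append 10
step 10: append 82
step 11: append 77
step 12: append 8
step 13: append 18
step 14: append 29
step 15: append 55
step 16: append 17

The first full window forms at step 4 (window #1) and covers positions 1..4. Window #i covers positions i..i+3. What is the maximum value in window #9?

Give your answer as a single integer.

step 1: append 84 -> window=[84] (not full yet)
step 2: append 66 -> window=[84, 66] (not full yet)
step 3: append 51 -> window=[84, 66, 51] (not full yet)
step 4: append 34 -> window=[84, 66, 51, 34] -> max=84
step 5: append 46 -> window=[66, 51, 34, 46] -> max=66
step 6: append 21 -> window=[51, 34, 46, 21] -> max=51
step 7: append 1 -> window=[34, 46, 21, 1] -> max=46
step 8: append 53 -> window=[46, 21, 1, 53] -> max=53
step 9: append 10 -> window=[21, 1, 53, 10] -> max=53
step 10: append 82 -> window=[1, 53, 10, 82] -> max=82
step 11: append 77 -> window=[53, 10, 82, 77] -> max=82
step 12: append 8 -> window=[10, 82, 77, 8] -> max=82
Window #9 max = 82

Answer: 82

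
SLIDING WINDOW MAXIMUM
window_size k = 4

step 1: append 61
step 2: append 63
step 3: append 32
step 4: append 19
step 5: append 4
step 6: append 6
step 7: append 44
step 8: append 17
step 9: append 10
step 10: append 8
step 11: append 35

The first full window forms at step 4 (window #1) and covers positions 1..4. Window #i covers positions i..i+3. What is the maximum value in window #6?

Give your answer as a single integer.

step 1: append 61 -> window=[61] (not full yet)
step 2: append 63 -> window=[61, 63] (not full yet)
step 3: append 32 -> window=[61, 63, 32] (not full yet)
step 4: append 19 -> window=[61, 63, 32, 19] -> max=63
step 5: append 4 -> window=[63, 32, 19, 4] -> max=63
step 6: append 6 -> window=[32, 19, 4, 6] -> max=32
step 7: append 44 -> window=[19, 4, 6, 44] -> max=44
step 8: append 17 -> window=[4, 6, 44, 17] -> max=44
step 9: append 10 -> window=[6, 44, 17, 10] -> max=44
Window #6 max = 44

Answer: 44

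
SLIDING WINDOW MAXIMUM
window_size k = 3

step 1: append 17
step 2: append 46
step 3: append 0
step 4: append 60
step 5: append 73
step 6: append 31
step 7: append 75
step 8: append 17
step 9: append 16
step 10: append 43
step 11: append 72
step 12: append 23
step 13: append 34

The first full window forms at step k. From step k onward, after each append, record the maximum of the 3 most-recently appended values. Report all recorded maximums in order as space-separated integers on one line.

step 1: append 17 -> window=[17] (not full yet)
step 2: append 46 -> window=[17, 46] (not full yet)
step 3: append 0 -> window=[17, 46, 0] -> max=46
step 4: append 60 -> window=[46, 0, 60] -> max=60
step 5: append 73 -> window=[0, 60, 73] -> max=73
step 6: append 31 -> window=[60, 73, 31] -> max=73
step 7: append 75 -> window=[73, 31, 75] -> max=75
step 8: append 17 -> window=[31, 75, 17] -> max=75
step 9: append 16 -> window=[75, 17, 16] -> max=75
step 10: append 43 -> window=[17, 16, 43] -> max=43
step 11: append 72 -> window=[16, 43, 72] -> max=72
step 12: append 23 -> window=[43, 72, 23] -> max=72
step 13: append 34 -> window=[72, 23, 34] -> max=72

Answer: 46 60 73 73 75 75 75 43 72 72 72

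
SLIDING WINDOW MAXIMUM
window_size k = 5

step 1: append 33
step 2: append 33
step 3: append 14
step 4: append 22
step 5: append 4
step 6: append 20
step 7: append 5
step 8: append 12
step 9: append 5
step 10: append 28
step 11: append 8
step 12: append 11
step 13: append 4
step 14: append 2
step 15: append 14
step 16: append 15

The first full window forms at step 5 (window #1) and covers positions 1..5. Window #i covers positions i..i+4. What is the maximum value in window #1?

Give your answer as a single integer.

Answer: 33

Derivation:
step 1: append 33 -> window=[33] (not full yet)
step 2: append 33 -> window=[33, 33] (not full yet)
step 3: append 14 -> window=[33, 33, 14] (not full yet)
step 4: append 22 -> window=[33, 33, 14, 22] (not full yet)
step 5: append 4 -> window=[33, 33, 14, 22, 4] -> max=33
Window #1 max = 33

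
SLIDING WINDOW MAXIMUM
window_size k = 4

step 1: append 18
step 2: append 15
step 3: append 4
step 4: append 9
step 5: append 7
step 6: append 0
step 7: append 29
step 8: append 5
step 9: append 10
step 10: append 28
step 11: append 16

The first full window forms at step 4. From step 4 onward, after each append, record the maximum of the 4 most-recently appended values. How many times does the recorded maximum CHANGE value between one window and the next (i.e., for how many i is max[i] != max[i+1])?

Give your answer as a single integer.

Answer: 4

Derivation:
step 1: append 18 -> window=[18] (not full yet)
step 2: append 15 -> window=[18, 15] (not full yet)
step 3: append 4 -> window=[18, 15, 4] (not full yet)
step 4: append 9 -> window=[18, 15, 4, 9] -> max=18
step 5: append 7 -> window=[15, 4, 9, 7] -> max=15
step 6: append 0 -> window=[4, 9, 7, 0] -> max=9
step 7: append 29 -> window=[9, 7, 0, 29] -> max=29
step 8: append 5 -> window=[7, 0, 29, 5] -> max=29
step 9: append 10 -> window=[0, 29, 5, 10] -> max=29
step 10: append 28 -> window=[29, 5, 10, 28] -> max=29
step 11: append 16 -> window=[5, 10, 28, 16] -> max=28
Recorded maximums: 18 15 9 29 29 29 29 28
Changes between consecutive maximums: 4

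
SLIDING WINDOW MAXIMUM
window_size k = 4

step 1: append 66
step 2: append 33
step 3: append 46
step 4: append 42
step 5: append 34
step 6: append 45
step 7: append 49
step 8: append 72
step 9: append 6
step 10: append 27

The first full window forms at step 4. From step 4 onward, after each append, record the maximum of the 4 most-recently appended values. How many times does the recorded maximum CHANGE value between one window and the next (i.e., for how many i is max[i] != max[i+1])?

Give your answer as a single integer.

step 1: append 66 -> window=[66] (not full yet)
step 2: append 33 -> window=[66, 33] (not full yet)
step 3: append 46 -> window=[66, 33, 46] (not full yet)
step 4: append 42 -> window=[66, 33, 46, 42] -> max=66
step 5: append 34 -> window=[33, 46, 42, 34] -> max=46
step 6: append 45 -> window=[46, 42, 34, 45] -> max=46
step 7: append 49 -> window=[42, 34, 45, 49] -> max=49
step 8: append 72 -> window=[34, 45, 49, 72] -> max=72
step 9: append 6 -> window=[45, 49, 72, 6] -> max=72
step 10: append 27 -> window=[49, 72, 6, 27] -> max=72
Recorded maximums: 66 46 46 49 72 72 72
Changes between consecutive maximums: 3

Answer: 3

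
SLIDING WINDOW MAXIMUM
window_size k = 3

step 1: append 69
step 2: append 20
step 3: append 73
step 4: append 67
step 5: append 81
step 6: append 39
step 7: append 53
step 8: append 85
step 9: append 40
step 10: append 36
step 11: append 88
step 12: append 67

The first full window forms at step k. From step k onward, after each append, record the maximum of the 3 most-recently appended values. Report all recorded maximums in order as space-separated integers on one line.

Answer: 73 73 81 81 81 85 85 85 88 88

Derivation:
step 1: append 69 -> window=[69] (not full yet)
step 2: append 20 -> window=[69, 20] (not full yet)
step 3: append 73 -> window=[69, 20, 73] -> max=73
step 4: append 67 -> window=[20, 73, 67] -> max=73
step 5: append 81 -> window=[73, 67, 81] -> max=81
step 6: append 39 -> window=[67, 81, 39] -> max=81
step 7: append 53 -> window=[81, 39, 53] -> max=81
step 8: append 85 -> window=[39, 53, 85] -> max=85
step 9: append 40 -> window=[53, 85, 40] -> max=85
step 10: append 36 -> window=[85, 40, 36] -> max=85
step 11: append 88 -> window=[40, 36, 88] -> max=88
step 12: append 67 -> window=[36, 88, 67] -> max=88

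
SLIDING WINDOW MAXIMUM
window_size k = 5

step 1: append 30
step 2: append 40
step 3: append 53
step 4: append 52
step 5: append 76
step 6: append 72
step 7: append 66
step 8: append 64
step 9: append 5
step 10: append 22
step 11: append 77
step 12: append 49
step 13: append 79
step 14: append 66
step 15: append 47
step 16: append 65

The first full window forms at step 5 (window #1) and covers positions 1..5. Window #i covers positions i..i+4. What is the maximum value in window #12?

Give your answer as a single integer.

Answer: 79

Derivation:
step 1: append 30 -> window=[30] (not full yet)
step 2: append 40 -> window=[30, 40] (not full yet)
step 3: append 53 -> window=[30, 40, 53] (not full yet)
step 4: append 52 -> window=[30, 40, 53, 52] (not full yet)
step 5: append 76 -> window=[30, 40, 53, 52, 76] -> max=76
step 6: append 72 -> window=[40, 53, 52, 76, 72] -> max=76
step 7: append 66 -> window=[53, 52, 76, 72, 66] -> max=76
step 8: append 64 -> window=[52, 76, 72, 66, 64] -> max=76
step 9: append 5 -> window=[76, 72, 66, 64, 5] -> max=76
step 10: append 22 -> window=[72, 66, 64, 5, 22] -> max=72
step 11: append 77 -> window=[66, 64, 5, 22, 77] -> max=77
step 12: append 49 -> window=[64, 5, 22, 77, 49] -> max=77
step 13: append 79 -> window=[5, 22, 77, 49, 79] -> max=79
step 14: append 66 -> window=[22, 77, 49, 79, 66] -> max=79
step 15: append 47 -> window=[77, 49, 79, 66, 47] -> max=79
step 16: append 65 -> window=[49, 79, 66, 47, 65] -> max=79
Window #12 max = 79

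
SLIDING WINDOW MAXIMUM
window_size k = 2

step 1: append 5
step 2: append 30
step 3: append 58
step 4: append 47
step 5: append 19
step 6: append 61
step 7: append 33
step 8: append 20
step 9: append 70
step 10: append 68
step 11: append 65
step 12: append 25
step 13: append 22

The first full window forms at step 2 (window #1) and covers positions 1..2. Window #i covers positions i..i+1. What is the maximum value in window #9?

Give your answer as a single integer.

Answer: 70

Derivation:
step 1: append 5 -> window=[5] (not full yet)
step 2: append 30 -> window=[5, 30] -> max=30
step 3: append 58 -> window=[30, 58] -> max=58
step 4: append 47 -> window=[58, 47] -> max=58
step 5: append 19 -> window=[47, 19] -> max=47
step 6: append 61 -> window=[19, 61] -> max=61
step 7: append 33 -> window=[61, 33] -> max=61
step 8: append 20 -> window=[33, 20] -> max=33
step 9: append 70 -> window=[20, 70] -> max=70
step 10: append 68 -> window=[70, 68] -> max=70
Window #9 max = 70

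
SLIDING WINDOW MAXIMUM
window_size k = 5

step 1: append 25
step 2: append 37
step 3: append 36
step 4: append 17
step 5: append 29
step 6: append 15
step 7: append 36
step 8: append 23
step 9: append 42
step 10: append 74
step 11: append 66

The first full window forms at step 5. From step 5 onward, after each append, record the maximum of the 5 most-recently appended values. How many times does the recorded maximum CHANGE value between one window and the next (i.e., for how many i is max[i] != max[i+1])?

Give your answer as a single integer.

Answer: 3

Derivation:
step 1: append 25 -> window=[25] (not full yet)
step 2: append 37 -> window=[25, 37] (not full yet)
step 3: append 36 -> window=[25, 37, 36] (not full yet)
step 4: append 17 -> window=[25, 37, 36, 17] (not full yet)
step 5: append 29 -> window=[25, 37, 36, 17, 29] -> max=37
step 6: append 15 -> window=[37, 36, 17, 29, 15] -> max=37
step 7: append 36 -> window=[36, 17, 29, 15, 36] -> max=36
step 8: append 23 -> window=[17, 29, 15, 36, 23] -> max=36
step 9: append 42 -> window=[29, 15, 36, 23, 42] -> max=42
step 10: append 74 -> window=[15, 36, 23, 42, 74] -> max=74
step 11: append 66 -> window=[36, 23, 42, 74, 66] -> max=74
Recorded maximums: 37 37 36 36 42 74 74
Changes between consecutive maximums: 3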